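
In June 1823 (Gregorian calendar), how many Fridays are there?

4

June 1823 has 30 days and begins on Sunday.
The first Friday is June 6.
Fridays fall on 6, 13, 20, 27 — that's 4.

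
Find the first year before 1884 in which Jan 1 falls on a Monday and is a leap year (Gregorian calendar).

1872

Jan 1 advances by 2 weekdays after a leap year and by 1 after a common year.
1884: Jan 1 is Tuesday (leap).
1883: Monday
1882: Sunday
1881: Saturday
1880: Thursday (leap)
1879: Wednesday
1878: Tuesday
1877: Monday
1876: Saturday (leap)
1875: Friday
1874: Thursday
1873: Wednesday
1872: Monday (leap)
1872 begins on a Monday and is a leap year.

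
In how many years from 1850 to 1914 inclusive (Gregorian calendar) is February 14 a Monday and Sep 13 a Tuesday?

7

Check each year's weekday for February 14 and Sep 13:
  1850: Thu/Fri  1851: Fri/Sat  1852: Sat/Mon  1853: Mon/Tue ✓  1854: Tue/Wed  1855: Wed/Thu  1856: Thu/Sat  1857: Sat/Sun  1858: Sun/Mon  1859: Mon/Tue ✓  1860: Tue/Thu  1861: Thu/Fri  1862: Fri/Sat  1863: Sat/Sun  …(37 more)…  1901: Thu/Fri  1902: Fri/Sat  1903: Sat/Sun  1904: Sun/Tue  1905: Tue/Wed  1906: Wed/Thu  1907: Thu/Fri  1908: Fri/Sun  1909: Sun/Mon  1910: Mon/Tue ✓  1911: Tue/Wed  1912: Wed/Fri  1913: Fri/Sat  1914: Sat/Sun
Both conditions hold in: 1853, 1859, 1870, 1881, 1887, 1898, 1910 — 7.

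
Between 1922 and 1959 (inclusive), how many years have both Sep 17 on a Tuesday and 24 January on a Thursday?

4

Check each year's weekday for Sep 17 and 24 January:
  1922: Sun/Tue  1923: Mon/Wed  1924: Wed/Thu  1925: Thu/Sat  1926: Fri/Sun  1927: Sat/Mon  1928: Mon/Tue  1929: Tue/Thu ✓  1930: Wed/Fri  1931: Thu/Sat  1932: Sat/Sun  1933: Sun/Tue  1934: Mon/Wed  1935: Tue/Thu ✓  …(10 more)…  1946: Tue/Thu ✓  1947: Wed/Fri  1948: Fri/Sat  1949: Sat/Mon  1950: Sun/Tue  1951: Mon/Wed  1952: Wed/Thu  1953: Thu/Sat  1954: Fri/Sun  1955: Sat/Mon  1956: Mon/Tue  1957: Tue/Thu ✓  1958: Wed/Fri  1959: Thu/Sat
Both conditions hold in: 1929, 1935, 1946, 1957 — 4.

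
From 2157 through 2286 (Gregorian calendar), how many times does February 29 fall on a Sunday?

Leap years in 2157–2286: 31 of them.
Feb 29 weekday advances by 5 (mod 7) from one leap year to the next four years later (or differs when a century non-leap intervenes).
Leap-day weekdays: 2160:Fri 2164:Wed 2168:Mon 2172:Sat 2176:Thu 2180:Tue 2184:Sun✓ 2188:Fri 2192:Wed 2196:Mon 2204:Wed 2208:Mon 2212:Sat …(5 more)… 2236:Mon 2240:Sat 2244:Thu 2248:Tue 2252:Sun✓ 2256:Fri 2260:Wed 2264:Mon 2268:Sat 2272:Thu 2276:Tue 2280:Sun✓ 2284:Fri
Sunday: 2184, 2224, 2252, 2280 → 4.

4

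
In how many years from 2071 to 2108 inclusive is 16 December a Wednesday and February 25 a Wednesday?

5

Check each year's weekday for 16 December and February 25:
  2071: Wed/Wed ✓  2072: Fri/Thu  2073: Sat/Sat  2074: Sun/Sun  2075: Mon/Mon  2076: Wed/Tue  2077: Thu/Thu  2078: Fri/Fri  2079: Sat/Sat  2080: Mon/Sun  2081: Tue/Tue  2082: Wed/Wed ✓  2083: Thu/Thu  2084: Sat/Fri  …(10 more)…  2095: Fri/Fri  2096: Sun/Sat  2097: Mon/Mon  2098: Tue/Tue  2099: Wed/Wed ✓  2100: Thu/Thu  2101: Fri/Fri  2102: Sat/Sat  2103: Sun/Sun  2104: Tue/Mon  2105: Wed/Wed ✓  2106: Thu/Thu  2107: Fri/Fri  2108: Sun/Sat
Both conditions hold in: 2071, 2082, 2093, 2099, 2105 — 5.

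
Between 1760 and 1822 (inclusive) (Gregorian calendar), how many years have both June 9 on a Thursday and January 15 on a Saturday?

6

Check each year's weekday for June 9 and January 15:
  1760: Mon/Tue  1761: Tue/Thu  1762: Wed/Fri  1763: Thu/Sat ✓  1764: Sat/Sun  1765: Sun/Tue  1766: Mon/Wed  1767: Tue/Thu  1768: Thu/Fri  1769: Fri/Sun  1770: Sat/Mon  1771: Sun/Tue  1772: Tue/Wed  1773: Wed/Fri  …(35 more)…  1809: Fri/Sun  1810: Sat/Mon  1811: Sun/Tue  1812: Tue/Wed  1813: Wed/Fri  1814: Thu/Sat ✓  1815: Fri/Sun  1816: Sun/Mon  1817: Mon/Wed  1818: Tue/Thu  1819: Wed/Fri  1820: Fri/Sat  1821: Sat/Mon  1822: Sun/Tue
Both conditions hold in: 1763, 1774, 1785, 1791, 1803, 1814 — 6.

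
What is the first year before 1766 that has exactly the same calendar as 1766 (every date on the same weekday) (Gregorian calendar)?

1755

Two years share a calendar iff Jan 1 falls on the same weekday and both are leap or both are common. 1766: Jan 1 is Wednesday, common year.
1765: Jan 1 Tuesday, common
1764: Jan 1 Sunday, leap
1763: Jan 1 Saturday, common
1762: Jan 1 Friday, common
1761: Jan 1 Thursday, common
1760: Jan 1 Tuesday, leap
1759: Jan 1 Monday, common
1758: Jan 1 Sunday, common
1757: Jan 1 Saturday, common
1756: Jan 1 Thursday, leap
1755: Jan 1 Wednesday, common
1755 matches on both conditions.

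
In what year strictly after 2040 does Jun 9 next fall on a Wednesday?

From one year to the next, a fixed date's weekday advances by 1, or by 2 when a Feb 29 lies between the two dates.
2040: June 9 is Saturday.
2041: Sunday (+1)
2042: Monday (+1)
2043: Tuesday (+1)
2044: Thursday (+2)
2045: Friday (+1)
2046: Saturday (+1)
2047: Sunday (+1)
2048: Tuesday (+2)
2049: Wednesday (+1)
Jun 9 falls on a Wednesday in 2049.

2049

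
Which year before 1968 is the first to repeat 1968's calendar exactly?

1940

Two years share a calendar iff Jan 1 falls on the same weekday and both are leap or both are common. 1968: Jan 1 is Monday, leap year.
1967: Jan 1 Sunday, common
1966: Jan 1 Saturday, common
1965: Jan 1 Friday, common
1964: Jan 1 Wednesday, leap
1963: Jan 1 Tuesday, common
1962: Jan 1 Monday, common
1961: Jan 1 Sunday, common
1960: Jan 1 Friday, leap
1959: Jan 1 Thursday, common
1958: Jan 1 Wednesday, common
1957: Jan 1 Tuesday, common
1956: Jan 1 Sunday, leap
1955: Jan 1 Saturday, common
1954: Jan 1 Friday, common
1953: Jan 1 Thursday, common
1952: Jan 1 Tuesday, leap
1951: Jan 1 Monday, common
1950: Jan 1 Sunday, common
1949: Jan 1 Saturday, common
1948: Jan 1 Thursday, leap
1947: Jan 1 Wednesday, common
1946: Jan 1 Tuesday, common
1945: Jan 1 Monday, common
1944: Jan 1 Saturday, leap
1943: Jan 1 Friday, common
1942: Jan 1 Thursday, common
1941: Jan 1 Wednesday, common
1940: Jan 1 Monday, leap
1940 matches on both conditions.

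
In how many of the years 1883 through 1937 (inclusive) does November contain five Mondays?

November has 30 days; it has five Mondays when Monday falls among the first (month-length − 28) days — i.e. when November 1 is one of Monday/Sunday.
November 1 by year: 1883:Thu 1884:Sat 1885:Sun✓ 1886:Mon✓ 1887:Tue 1888:Thu 1889:Fri 1890:Sat 1891:Sun✓ 1892:Tue 1893:Wed 1894:Thu 1895:Fri 1896:Sun✓ 1897:Mon✓ …(25 more)… 1923:Thu 1924:Sat 1925:Sun✓ 1926:Mon✓ 1927:Tue 1928:Thu 1929:Fri 1930:Sat 1931:Sun✓ 1932:Tue 1933:Wed 1934:Thu 1935:Fri 1936:Sun✓ 1937:Mon✓
Years with five Mondays: 1885, 1886, 1891, 1896, 1897, 1903, 1908, 1909, 1914, 1915, 1920, 1925, 1926, 1931, 1936, 1937 → 16.

16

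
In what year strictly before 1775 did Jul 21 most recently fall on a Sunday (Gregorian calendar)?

1771

From one year to the next, a fixed date's weekday advances by 1, or by 2 when a Feb 29 lies between the two dates.
1775: July 21 is Friday.
1774: Thursday (−1)
1773: Wednesday (−1)
1772: Tuesday (−1)
1771: Sunday (−2)
Jul 21 falls on a Sunday in 1771.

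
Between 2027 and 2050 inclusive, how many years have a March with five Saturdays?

10

March has 31 days; it has five Saturdays when Saturday falls among the first (month-length − 28) days — i.e. when March 1 is one of Saturday/Friday/Thursday.
March 1 by year: 2027:Mon 2028:Wed 2029:Thu✓ 2030:Fri✓ 2031:Sat✓ 2032:Mon 2033:Tue 2034:Wed 2035:Thu✓ 2036:Sat✓ 2037:Sun 2038:Mon 2039:Tue 2040:Thu✓ 2041:Fri✓ 2042:Sat✓ 2043:Sun 2044:Tue 2045:Wed 2046:Thu✓ 2047:Fri✓ 2048:Sun 2049:Mon 2050:Tue
Years with five Saturdays: 2029, 2030, 2031, 2035, 2036, 2040, 2041, 2042, 2046, 2047 → 10.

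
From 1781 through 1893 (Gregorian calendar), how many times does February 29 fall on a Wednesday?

5

Leap years in 1781–1893: 27 of them.
Feb 29 weekday advances by 5 (mod 7) from one leap year to the next four years later (or differs when a century non-leap intervenes).
Leap-day weekdays: 1784:Sun 1788:Fri 1792:Wed✓ 1796:Mon 1804:Wed✓ 1808:Mon 1812:Sat 1816:Thu 1820:Tue 1824:Sun 1828:Fri 1832:Wed✓ 1836:Mon 1840:Sat 1844:Thu 1848:Tue 1852:Sun 1856:Fri 1860:Wed✓ 1864:Mon 1868:Sat 1872:Thu 1876:Tue 1880:Sun 1884:Fri 1888:Wed✓ 1892:Mon
Wednesday: 1792, 1804, 1832, 1860, 1888 → 5.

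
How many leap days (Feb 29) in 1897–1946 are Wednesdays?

1

Leap years in 1897–1946: 11 of them.
Feb 29 weekday advances by 5 (mod 7) from one leap year to the next four years later (or differs when a century non-leap intervenes).
Leap-day weekdays: 1904:Mon 1908:Sat 1912:Thu 1916:Tue 1920:Sun 1924:Fri 1928:Wed✓ 1932:Mon 1936:Sat 1940:Thu 1944:Tue
Wednesday: 1928 → 1.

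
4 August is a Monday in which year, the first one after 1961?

1969

From one year to the next, a fixed date's weekday advances by 1, or by 2 when a Feb 29 lies between the two dates.
1961: August 4 is Friday.
1962: Saturday (+1)
1963: Sunday (+1)
1964: Tuesday (+2)
1965: Wednesday (+1)
1966: Thursday (+1)
1967: Friday (+1)
1968: Sunday (+2)
1969: Monday (+1)
4 August falls on a Monday in 1969.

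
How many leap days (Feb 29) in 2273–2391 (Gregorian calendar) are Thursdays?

3

Leap years in 2273–2391: 28 of them.
Feb 29 weekday advances by 5 (mod 7) from one leap year to the next four years later (or differs when a century non-leap intervenes).
Leap-day weekdays: 2276:Tue 2280:Sun 2284:Fri 2288:Wed 2292:Mon 2296:Sat 2304:Mon 2308:Sat 2312:Thu✓ 2316:Tue 2320:Sun 2324:Fri 2328:Wed 2332:Mon 2336:Sat 2340:Thu✓ 2344:Tue 2348:Sun 2352:Fri 2356:Wed 2360:Mon 2364:Sat 2368:Thu✓ 2372:Tue 2376:Sun 2380:Fri 2384:Wed 2388:Mon
Thursday: 2312, 2340, 2368 → 3.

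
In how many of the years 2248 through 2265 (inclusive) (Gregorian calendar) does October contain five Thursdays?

7

October has 31 days; it has five Thursdays when Thursday falls among the first (month-length − 28) days — i.e. when October 1 is one of Thursday/Wednesday/Tuesday.
October 1 by year: 2248:Sun 2249:Mon 2250:Tue✓ 2251:Wed✓ 2252:Fri 2253:Sat 2254:Sun 2255:Mon 2256:Wed✓ 2257:Thu✓ 2258:Fri 2259:Sat 2260:Mon 2261:Tue✓ 2262:Wed✓ 2263:Thu✓ 2264:Sat 2265:Sun
Years with five Thursdays: 2250, 2251, 2256, 2257, 2261, 2262, 2263 → 7.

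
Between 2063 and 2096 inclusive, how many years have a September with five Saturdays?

10

September has 30 days; it has five Saturdays when Saturday falls among the first (month-length − 28) days — i.e. when September 1 is one of Saturday/Friday.
September 1 by year: 2063:Sat✓ 2064:Mon 2065:Tue 2066:Wed 2067:Thu 2068:Sat✓ 2069:Sun 2070:Mon 2071:Tue 2072:Thu 2073:Fri✓ 2074:Sat✓ 2075:Sun 2076:Tue 2077:Wed …(4 more)… 2082:Tue 2083:Wed 2084:Fri✓ 2085:Sat✓ 2086:Sun 2087:Mon 2088:Wed 2089:Thu 2090:Fri✓ 2091:Sat✓ 2092:Mon 2093:Tue 2094:Wed 2095:Thu 2096:Sat✓
Years with five Saturdays: 2063, 2068, 2073, 2074, 2079, 2084, 2085, 2090, 2091, 2096 → 10.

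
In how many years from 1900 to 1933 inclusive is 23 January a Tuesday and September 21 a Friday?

Check each year's weekday for 23 January and September 21:
  1900: Tue/Fri ✓  1901: Wed/Sat  1902: Thu/Sun  1903: Fri/Mon  1904: Sat/Wed  1905: Mon/Thu  1906: Tue/Fri ✓  1907: Wed/Sat  1908: Thu/Mon  1909: Sat/Tue  1910: Sun/Wed  1911: Mon/Thu  1912: Tue/Sat  1913: Thu/Sun  …(6 more)…  1920: Fri/Tue  1921: Sun/Wed  1922: Mon/Thu  1923: Tue/Fri ✓  1924: Wed/Sun  1925: Fri/Mon  1926: Sat/Tue  1927: Sun/Wed  1928: Mon/Fri  1929: Wed/Sat  1930: Thu/Sun  1931: Fri/Mon  1932: Sat/Wed  1933: Mon/Thu
Both conditions hold in: 1900, 1906, 1917, 1923 — 4.

4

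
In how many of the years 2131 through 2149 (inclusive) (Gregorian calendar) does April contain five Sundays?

5

April has 30 days; it has five Sundays when Sunday falls among the first (month-length − 28) days — i.e. when April 1 is one of Sunday/Saturday.
April 1 by year: 2131:Sun✓ 2132:Tue 2133:Wed 2134:Thu 2135:Fri 2136:Sun✓ 2137:Mon 2138:Tue 2139:Wed 2140:Fri 2141:Sat✓ 2142:Sun✓ 2143:Mon 2144:Wed 2145:Thu 2146:Fri 2147:Sat✓ 2148:Mon 2149:Tue
Years with five Sundays: 2131, 2136, 2141, 2142, 2147 → 5.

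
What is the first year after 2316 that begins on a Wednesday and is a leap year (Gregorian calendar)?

Jan 1 advances by 2 weekdays after a leap year and by 1 after a common year.
2316: Jan 1 is Saturday (leap).
2317: Monday
2318: Tuesday
2319: Wednesday
2320: Thursday (leap)
2321: Saturday
2322: Sunday
2323: Monday
2324: Tuesday (leap)
2325: Thursday
2326: Friday
2327: Saturday
2328: Sunday (leap)
2329: Tuesday
2330: Wednesday
2331: Thursday
2332: Friday (leap)
2333: Sunday
2334: Monday
2335: Tuesday
2336: Wednesday (leap)
2336 begins on a Wednesday and is a leap year.

2336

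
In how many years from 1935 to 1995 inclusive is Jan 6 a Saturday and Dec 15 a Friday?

0

Check each year's weekday for Jan 6 and Dec 15:
  1935: Sun/Sun  1936: Mon/Tue  1937: Wed/Wed  1938: Thu/Thu  1939: Fri/Fri  1940: Sat/Sun  1941: Mon/Mon  1942: Tue/Tue  1943: Wed/Wed  1944: Thu/Fri  1945: Sat/Sat  1946: Sun/Sun  1947: Mon/Mon  1948: Tue/Wed  …(33 more)…  1982: Wed/Wed  1983: Thu/Thu  1984: Fri/Sat  1985: Sun/Sun  1986: Mon/Mon  1987: Tue/Tue  1988: Wed/Thu  1989: Fri/Fri  1990: Sat/Sat  1991: Sun/Sun  1992: Mon/Tue  1993: Wed/Wed  1994: Thu/Thu  1995: Fri/Fri
Both conditions hold in: no year — 0.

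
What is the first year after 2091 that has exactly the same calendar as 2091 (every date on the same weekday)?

2103

Two years share a calendar iff Jan 1 falls on the same weekday and both are leap or both are common. 2091: Jan 1 is Monday, common year.
2092: Jan 1 Tuesday, leap
2093: Jan 1 Thursday, common
2094: Jan 1 Friday, common
2095: Jan 1 Saturday, common
2096: Jan 1 Sunday, leap
2097: Jan 1 Tuesday, common
2098: Jan 1 Wednesday, common
2099: Jan 1 Thursday, common
2100: Jan 1 Friday, common
2101: Jan 1 Saturday, common
2102: Jan 1 Sunday, common
2103: Jan 1 Monday, common
2103 matches on both conditions.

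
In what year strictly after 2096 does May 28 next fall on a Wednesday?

From one year to the next, a fixed date's weekday advances by 1, or by 2 when a Feb 29 lies between the two dates.
2096: May 28 is Monday.
2097: Tuesday (+1)
2098: Wednesday (+1)
May 28 falls on a Wednesday in 2098.

2098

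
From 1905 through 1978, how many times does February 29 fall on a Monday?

2

Leap years in 1905–1978: 18 of them.
Feb 29 weekday advances by 5 (mod 7) from one leap year to the next four years later (or differs when a century non-leap intervenes).
Leap-day weekdays: 1908:Sat 1912:Thu 1916:Tue 1920:Sun 1924:Fri 1928:Wed 1932:Mon✓ 1936:Sat 1940:Thu 1944:Tue 1948:Sun 1952:Fri 1956:Wed 1960:Mon✓ 1964:Sat 1968:Thu 1972:Tue 1976:Sun
Monday: 1932, 1960 → 2.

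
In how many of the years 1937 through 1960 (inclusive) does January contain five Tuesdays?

January has 31 days; it has five Tuesdays when Tuesday falls among the first (month-length − 28) days — i.e. when January 1 is one of Tuesday/Monday/Sunday.
January 1 by year: 1937:Fri 1938:Sat 1939:Sun✓ 1940:Mon✓ 1941:Wed 1942:Thu 1943:Fri 1944:Sat 1945:Mon✓ 1946:Tue✓ 1947:Wed 1948:Thu 1949:Sat 1950:Sun✓ 1951:Mon✓ 1952:Tue✓ 1953:Thu 1954:Fri 1955:Sat 1956:Sun✓ 1957:Tue✓ 1958:Wed 1959:Thu 1960:Fri
Years with five Tuesdays: 1939, 1940, 1945, 1946, 1950, 1951, 1952, 1956, 1957 → 9.

9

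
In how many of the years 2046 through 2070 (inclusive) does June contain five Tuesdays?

June has 30 days; it has five Tuesdays when Tuesday falls among the first (month-length − 28) days — i.e. when June 1 is one of Tuesday/Monday.
June 1 by year: 2046:Fri 2047:Sat 2048:Mon✓ 2049:Tue✓ 2050:Wed 2051:Thu 2052:Sat 2053:Sun 2054:Mon✓ 2055:Tue✓ 2056:Thu 2057:Fri 2058:Sat 2059:Sun 2060:Tue✓ 2061:Wed 2062:Thu 2063:Fri 2064:Sun 2065:Mon✓ 2066:Tue✓ 2067:Wed 2068:Fri 2069:Sat 2070:Sun
Years with five Tuesdays: 2048, 2049, 2054, 2055, 2060, 2065, 2066 → 7.

7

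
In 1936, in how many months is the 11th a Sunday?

Check the 11th of each month of 1936: Jan 11: Sat, Feb 11: Tue, Mar 11: Wed, Apr 11: Sat, May 11: Mon, Jun 11: Thu, Jul 11: Sat, Aug 11: Tue, Sep 11: Fri, Oct 11: Sun, Nov 11: Wed, Dec 11: Fri.
Sunday occurs in October — 1 month.

1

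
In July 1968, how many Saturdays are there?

July 1968 has 31 days and begins on Monday.
The first Saturday is July 6.
Saturdays fall on 6, 13, 20, 27 — that's 4.

4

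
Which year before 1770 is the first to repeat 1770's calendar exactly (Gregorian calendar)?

Two years share a calendar iff Jan 1 falls on the same weekday and both are leap or both are common. 1770: Jan 1 is Monday, common year.
1769: Jan 1 Sunday, common
1768: Jan 1 Friday, leap
1767: Jan 1 Thursday, common
1766: Jan 1 Wednesday, common
1765: Jan 1 Tuesday, common
1764: Jan 1 Sunday, leap
1763: Jan 1 Saturday, common
1762: Jan 1 Friday, common
1761: Jan 1 Thursday, common
1760: Jan 1 Tuesday, leap
1759: Jan 1 Monday, common
1759 matches on both conditions.

1759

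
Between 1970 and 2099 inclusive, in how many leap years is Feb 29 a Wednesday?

5

Leap years in 1970–2099: 32 of them.
Feb 29 weekday advances by 5 (mod 7) from one leap year to the next four years later (or differs when a century non-leap intervenes).
Leap-day weekdays: 1972:Tue 1976:Sun 1980:Fri 1984:Wed✓ 1988:Mon 1992:Sat 1996:Thu 2000:Tue 2004:Sun 2008:Fri 2012:Wed✓ 2016:Mon 2020:Sat …(6 more)… 2048:Sat 2052:Thu 2056:Tue 2060:Sun 2064:Fri 2068:Wed✓ 2072:Mon 2076:Sat 2080:Thu 2084:Tue 2088:Sun 2092:Fri 2096:Wed✓
Wednesday: 1984, 2012, 2040, 2068, 2096 → 5.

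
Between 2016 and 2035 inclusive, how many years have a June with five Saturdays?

6

June has 30 days; it has five Saturdays when Saturday falls among the first (month-length − 28) days — i.e. when June 1 is one of Saturday/Friday.
June 1 by year: 2016:Wed 2017:Thu 2018:Fri✓ 2019:Sat✓ 2020:Mon 2021:Tue 2022:Wed 2023:Thu 2024:Sat✓ 2025:Sun 2026:Mon 2027:Tue 2028:Thu 2029:Fri✓ 2030:Sat✓ 2031:Sun 2032:Tue 2033:Wed 2034:Thu 2035:Fri✓
Years with five Saturdays: 2018, 2019, 2024, 2029, 2030, 2035 → 6.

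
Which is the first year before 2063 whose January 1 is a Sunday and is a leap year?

2040

Jan 1 advances by 2 weekdays after a leap year and by 1 after a common year.
2063: Jan 1 is Monday.
2062: Sunday
2061: Saturday
2060: Thursday (leap)
2059: Wednesday
2058: Tuesday
2057: Monday
2056: Saturday (leap)
2055: Friday
2054: Thursday
2053: Wednesday
2052: Monday (leap)
2051: Sunday
2050: Saturday
2049: Friday
2048: Wednesday (leap)
2047: Tuesday
2046: Monday
2045: Sunday
2044: Friday (leap)
2043: Thursday
2042: Wednesday
2041: Tuesday
2040: Sunday (leap)
2040 begins on a Sunday and is a leap year.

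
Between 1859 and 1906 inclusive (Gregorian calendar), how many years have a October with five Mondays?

23

October has 31 days; it has five Mondays when Monday falls among the first (month-length − 28) days — i.e. when October 1 is one of Monday/Sunday/Saturday.
October 1 by year: 1859:Sat✓ 1860:Mon✓ 1861:Tue 1862:Wed 1863:Thu 1864:Sat✓ 1865:Sun✓ 1866:Mon✓ 1867:Tue 1868:Thu 1869:Fri 1870:Sat✓ 1871:Sun✓ 1872:Tue 1873:Wed …(18 more)… 1892:Sat✓ 1893:Sun✓ 1894:Mon✓ 1895:Tue 1896:Thu 1897:Fri 1898:Sat✓ 1899:Sun✓ 1900:Mon✓ 1901:Tue 1902:Wed 1903:Thu 1904:Sat✓ 1905:Sun✓ 1906:Mon✓
Years with five Mondays: 1859, 1860, 1864, 1865, 1866, 1870, 1871, 1876, 1877, 1881, 1882, 1883, 1887, 1888, 1892, 1893, 1894, 1898, 1899, 1900, 1904, 1905, 1906 → 23.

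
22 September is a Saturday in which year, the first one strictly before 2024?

From one year to the next, a fixed date's weekday advances by 1, or by 2 when a Feb 29 lies between the two dates.
2024: September 22 is Sunday.
2023: Friday (−2)
2022: Thursday (−1)
2021: Wednesday (−1)
2020: Tuesday (−1)
2019: Sunday (−2)
2018: Saturday (−1)
22 September falls on a Saturday in 2018.

2018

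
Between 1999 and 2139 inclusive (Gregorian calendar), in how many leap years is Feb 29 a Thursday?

4

Leap years in 1999–2139: 34 of them.
Feb 29 weekday advances by 5 (mod 7) from one leap year to the next four years later (or differs when a century non-leap intervenes).
Leap-day weekdays: 2000:Tue 2004:Sun 2008:Fri 2012:Wed 2016:Mon 2020:Sat 2024:Thu✓ 2028:Tue 2032:Sun 2036:Fri 2040:Wed 2044:Mon 2048:Sat …(8 more)… 2084:Tue 2088:Sun 2092:Fri 2096:Wed 2104:Fri 2108:Wed 2112:Mon 2116:Sat 2120:Thu✓ 2124:Tue 2128:Sun 2132:Fri 2136:Wed
Thursday: 2024, 2052, 2080, 2120 → 4.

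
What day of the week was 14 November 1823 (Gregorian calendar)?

January 1, 1823 is a Wednesday.
November 14 is day 318 of the year, i.e. 317 days after Jan 1.
317 mod 7 = 2, so advance 2 weekdays from Wednesday: Friday.

Friday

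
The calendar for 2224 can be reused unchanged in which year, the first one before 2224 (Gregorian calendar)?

Two years share a calendar iff Jan 1 falls on the same weekday and both are leap or both are common. 2224: Jan 1 is Thursday, leap year.
2223: Jan 1 Wednesday, common
2222: Jan 1 Tuesday, common
2221: Jan 1 Monday, common
2220: Jan 1 Saturday, leap
2219: Jan 1 Friday, common
2218: Jan 1 Thursday, common
2217: Jan 1 Wednesday, common
2216: Jan 1 Monday, leap
2215: Jan 1 Sunday, common
2214: Jan 1 Saturday, common
2213: Jan 1 Friday, common
2212: Jan 1 Wednesday, leap
2211: Jan 1 Tuesday, common
2210: Jan 1 Monday, common
2209: Jan 1 Sunday, common
2208: Jan 1 Friday, leap
2207: Jan 1 Thursday, common
2206: Jan 1 Wednesday, common
2205: Jan 1 Tuesday, common
2204: Jan 1 Sunday, leap
2203: Jan 1 Saturday, common
2202: Jan 1 Friday, common
2201: Jan 1 Thursday, common
2200: Jan 1 Wednesday, common
2199: Jan 1 Tuesday, common
2198: Jan 1 Monday, common
2197: Jan 1 Sunday, common
2196: Jan 1 Friday, leap
2195: Jan 1 Thursday, common
2194: Jan 1 Wednesday, common
2193: Jan 1 Tuesday, common
2192: Jan 1 Sunday, leap
2191: Jan 1 Saturday, common
2190: Jan 1 Friday, common
2189: Jan 1 Thursday, common
2188: Jan 1 Tuesday, leap
2187: Jan 1 Monday, common
2186: Jan 1 Sunday, common
2185: Jan 1 Saturday, common
2184: Jan 1 Thursday, leap
2184 matches on both conditions.

2184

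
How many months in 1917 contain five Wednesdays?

A month of length L has five Wednesdays iff its first Wednesday is on day ≤ L−28 (so day 1–3 in a 31-day month, 1–2 in a 30-day month, day 1 in a leap February).
Checking each month of 1917: Jan starts Mon (31d) ✓; Feb starts Thu (28d); Mar starts Thu (31d); Apr starts Sun (30d); May starts Tue (31d) ✓; Jun starts Fri (30d); Jul starts Sun (31d); Aug starts Wed (31d) ✓; Sep starts Sat (30d); Oct starts Mon (31d) ✓; Nov starts Thu (30d); Dec starts Sat (31d).
Five-Wednesday months: January, May, August, October → 4.

4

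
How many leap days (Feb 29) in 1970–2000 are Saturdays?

1

Leap years in 1970–2000: 8 of them.
Feb 29 weekday advances by 5 (mod 7) from one leap year to the next four years later (or differs when a century non-leap intervenes).
Leap-day weekdays: 1972:Tue 1976:Sun 1980:Fri 1984:Wed 1988:Mon 1992:Sat✓ 1996:Thu 2000:Tue
Saturday: 1992 → 1.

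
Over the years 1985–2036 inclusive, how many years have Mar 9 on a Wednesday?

7

Track Mar 9's weekday year by year (advancing +1, or +2 across a Feb 29):
  1985: Sat  1986: Sun (+1)  1987: Mon (+1)  1988: Wed (+2) ✓  1989: Thu (+1)
  1990: Fri (+1)  1991: Sat (+1)  1992: Mon (+2)  1993: Tue (+1)  1994: Wed (+1) ✓
  1995: Thu (+1)  1996: Sat (+2)  1997: Sun (+1)  1998: Mon (+1)  … (24 more years) …
  2023: Thu (+1)  2024: Sat (+2)  2025: Sun (+1)  2026: Mon (+1)  2027: Tue (+1)
  2028: Thu (+2)  2029: Fri (+1)  2030: Sat (+1)  2031: Sun (+1)  2032: Tue (+2)
  2033: Wed (+1) ✓  2034: Thu (+1)  2035: Fri (+1)  2036: Sun (+2)
Wednesday years: 1988, 1994, 2005, 2011, 2016, 2022, 2033 — 7 in total.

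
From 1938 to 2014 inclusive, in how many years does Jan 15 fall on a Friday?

10

Track Jan 15's weekday year by year (advancing +1, or +2 across a Feb 29):
  1938: Sat  1939: Sun (+1)  1940: Mon (+1)  1941: Wed (+2)  1942: Thu (+1)
  1943: Fri (+1) ✓  1944: Sat (+1)  1945: Mon (+2)  1946: Tue (+1)  1947: Wed (+1)
  1948: Thu (+1)  1949: Sat (+2)  1950: Sun (+1)  1951: Mon (+1)  … (49 more years) …
  2001: Mon (+2)  2002: Tue (+1)  2003: Wed (+1)  2004: Thu (+1)  2005: Sat (+2)
  2006: Sun (+1)  2007: Mon (+1)  2008: Tue (+1)  2009: Thu (+2)  2010: Fri (+1) ✓
  2011: Sat (+1)  2012: Sun (+1)  2013: Tue (+2)  2014: Wed (+1)
Friday years: 1943, 1954, 1960, 1965, 1971, 1982, 1988, 1993, 1999, 2010 — 10 in total.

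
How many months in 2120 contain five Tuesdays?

5

A month of length L has five Tuesdays iff its first Tuesday is on day ≤ L−28 (so day 1–3 in a 31-day month, 1–2 in a 30-day month, day 1 in a leap February).
Checking each month of 2120: Jan starts Mon (31d) ✓; Feb starts Thu (29d); Mar starts Fri (31d); Apr starts Mon (30d) ✓; May starts Wed (31d); Jun starts Sat (30d); Jul starts Mon (31d) ✓; Aug starts Thu (31d); Sep starts Sun (30d); Oct starts Tue (31d) ✓; Nov starts Fri (30d); Dec starts Sun (31d) ✓.
Five-Tuesday months: January, April, July, October, December → 5.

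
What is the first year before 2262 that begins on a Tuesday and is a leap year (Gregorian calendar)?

2256

Jan 1 advances by 2 weekdays after a leap year and by 1 after a common year.
2262: Jan 1 is Wednesday.
2261: Tuesday
2260: Sunday (leap)
2259: Saturday
2258: Friday
2257: Thursday
2256: Tuesday (leap)
2256 begins on a Tuesday and is a leap year.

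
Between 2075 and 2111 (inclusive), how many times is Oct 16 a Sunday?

Track Oct 16's weekday year by year (advancing +1, or +2 across a Feb 29):
  2075: Wed  2076: Fri (+2)  2077: Sat (+1)  2078: Sun (+1) ✓  2079: Mon (+1)
  2080: Wed (+2)  2081: Thu (+1)  2082: Fri (+1)  2083: Sat (+1)  2084: Mon (+2)
  2085: Tue (+1)  2086: Wed (+1)  2087: Thu (+1)  2088: Sat (+2)  … (9 more years) …
  2098: Thu (+1)  2099: Fri (+1)  2100: Sat (+1)  2101: Sun (+1) ✓  2102: Mon (+1)
  2103: Tue (+1)  2104: Thu (+2)  2105: Fri (+1)  2106: Sat (+1)  2107: Sun (+1) ✓
  2108: Tue (+2)  2109: Wed (+1)  2110: Thu (+1)  2111: Fri (+1)
Sunday years: 2078, 2089, 2095, 2101, 2107 — 5 in total.

5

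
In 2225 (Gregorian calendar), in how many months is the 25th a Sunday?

2

Check the 25th of each month of 2225: Jan 25: Tue, Feb 25: Fri, Mar 25: Fri, Apr 25: Mon, May 25: Wed, Jun 25: Sat, Jul 25: Mon, Aug 25: Thu, Sep 25: Sun, Oct 25: Tue, Nov 25: Fri, Dec 25: Sun.
Sunday occurs in September, December — 2 months.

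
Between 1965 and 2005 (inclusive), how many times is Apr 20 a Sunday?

6

Track Apr 20's weekday year by year (advancing +1, or +2 across a Feb 29):
  1965: Tue  1966: Wed (+1)  1967: Thu (+1)  1968: Sat (+2)  1969: Sun (+1) ✓
  1970: Mon (+1)  1971: Tue (+1)  1972: Thu (+2)  1973: Fri (+1)  1974: Sat (+1)
  1975: Sun (+1) ✓  1976: Tue (+2)  1977: Wed (+1)  1978: Thu (+1)  … (13 more years) …
  1992: Mon (+2)  1993: Tue (+1)  1994: Wed (+1)  1995: Thu (+1)  1996: Sat (+2)
  1997: Sun (+1) ✓  1998: Mon (+1)  1999: Tue (+1)  2000: Thu (+2)  2001: Fri (+1)
  2002: Sat (+1)  2003: Sun (+1) ✓  2004: Tue (+2)  2005: Wed (+1)
Sunday years: 1969, 1975, 1980, 1986, 1997, 2003 — 6 in total.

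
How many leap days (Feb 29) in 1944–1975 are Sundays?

1

Leap years in 1944–1975: 8 of them.
Feb 29 weekday advances by 5 (mod 7) from one leap year to the next four years later (or differs when a century non-leap intervenes).
Leap-day weekdays: 1944:Tue 1948:Sun✓ 1952:Fri 1956:Wed 1960:Mon 1964:Sat 1968:Thu 1972:Tue
Sunday: 1948 → 1.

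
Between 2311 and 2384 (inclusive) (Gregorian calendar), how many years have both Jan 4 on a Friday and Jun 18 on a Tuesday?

Check each year's weekday for Jan 4 and Jun 18:
  2311: Wed/Sun  2312: Thu/Tue  2313: Sat/Wed  2314: Sun/Thu  2315: Mon/Fri  2316: Tue/Sun  2317: Thu/Mon  2318: Fri/Tue ✓  2319: Sat/Wed  2320: Sun/Fri  2321: Tue/Sat  2322: Wed/Sun  2323: Thu/Mon  2324: Fri/Wed  …(46 more)…  2371: Mon/Fri  2372: Tue/Sun  2373: Thu/Mon  2374: Fri/Tue ✓  2375: Sat/Wed  2376: Sun/Fri  2377: Tue/Sat  2378: Wed/Sun  2379: Thu/Mon  2380: Fri/Wed  2381: Sun/Thu  2382: Mon/Fri  2383: Tue/Sat  2384: Wed/Mon
Both conditions hold in: 2318, 2329, 2335, 2346, 2357, 2363, 2374 — 7.

7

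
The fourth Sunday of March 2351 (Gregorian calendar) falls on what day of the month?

25

March 1, 2351 is a Thursday, so the first Sunday is the 4th.
The fourth Sunday is 4 + 21 = 25.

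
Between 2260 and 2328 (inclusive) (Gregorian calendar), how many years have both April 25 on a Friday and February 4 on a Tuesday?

Check each year's weekday for April 25 and February 4:
  2260: Wed/Sat  2261: Thu/Mon  2262: Fri/Tue ✓  2263: Sat/Wed  2264: Mon/Thu  2265: Tue/Sat  2266: Wed/Sun  2267: Thu/Mon  2268: Sat/Tue  2269: Sun/Thu  2270: Mon/Fri  2271: Tue/Sat  2272: Thu/Sun  2273: Fri/Tue ✓  …(41 more)…  2315: Sun/Thu  2316: Tue/Fri  2317: Wed/Sun  2318: Thu/Mon  2319: Fri/Tue ✓  2320: Sun/Wed  2321: Mon/Fri  2322: Tue/Sat  2323: Wed/Sun  2324: Fri/Mon  2325: Sat/Wed  2326: Sun/Thu  2327: Mon/Fri  2328: Wed/Sat
Both conditions hold in: 2262, 2273, 2279, 2290, 2302, 2313, 2319 — 7.

7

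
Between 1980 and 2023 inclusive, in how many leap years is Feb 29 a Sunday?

1

Leap years in 1980–2023: 11 of them.
Feb 29 weekday advances by 5 (mod 7) from one leap year to the next four years later (or differs when a century non-leap intervenes).
Leap-day weekdays: 1980:Fri 1984:Wed 1988:Mon 1992:Sat 1996:Thu 2000:Tue 2004:Sun✓ 2008:Fri 2012:Wed 2016:Mon 2020:Sat
Sunday: 2004 → 1.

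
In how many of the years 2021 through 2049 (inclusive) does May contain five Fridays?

12

May has 31 days; it has five Fridays when Friday falls among the first (month-length − 28) days — i.e. when May 1 is one of Friday/Thursday/Wednesday.
May 1 by year: 2021:Sat 2022:Sun 2023:Mon 2024:Wed✓ 2025:Thu✓ 2026:Fri✓ 2027:Sat 2028:Mon 2029:Tue 2030:Wed✓ 2031:Thu✓ 2032:Sat 2033:Sun 2034:Mon 2035:Tue 2036:Thu✓ 2037:Fri✓ 2038:Sat 2039:Sun 2040:Tue 2041:Wed✓ 2042:Thu✓ 2043:Fri✓ 2044:Sun 2045:Mon 2046:Tue 2047:Wed✓ 2048:Fri✓ 2049:Sat
Years with five Fridays: 2024, 2025, 2026, 2030, 2031, 2036, 2037, 2041, 2042, 2043, 2047, 2048 → 12.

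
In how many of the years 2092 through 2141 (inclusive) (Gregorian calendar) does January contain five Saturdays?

23

January has 31 days; it has five Saturdays when Saturday falls among the first (month-length − 28) days — i.e. when January 1 is one of Saturday/Friday/Thursday.
January 1 by year: 2092:Tue 2093:Thu✓ 2094:Fri✓ 2095:Sat✓ 2096:Sun 2097:Tue 2098:Wed 2099:Thu✓ 2100:Fri✓ 2101:Sat✓ 2102:Sun 2103:Mon 2104:Tue 2105:Thu✓ 2106:Fri✓ …(20 more)… 2127:Wed 2128:Thu✓ 2129:Sat✓ 2130:Sun 2131:Mon 2132:Tue 2133:Thu✓ 2134:Fri✓ 2135:Sat✓ 2136:Sun 2137:Tue 2138:Wed 2139:Thu✓ 2140:Fri✓ 2141:Sun
Years with five Saturdays: 2093, 2094, 2095, 2099, 2100, 2101, 2105, 2106, 2107, 2111, 2112, 2117, 2118, 2122, 2123, 2124, 2128, 2129, 2133, 2134, 2135, 2139, 2140 → 23.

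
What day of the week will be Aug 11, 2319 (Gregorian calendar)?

Monday

January 1, 2319 is a Wednesday.
August 11 is day 223 of the year, i.e. 222 days after Jan 1.
222 mod 7 = 5, so advance 5 weekdays from Wednesday: Monday.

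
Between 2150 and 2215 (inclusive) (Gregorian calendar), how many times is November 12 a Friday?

9

Track November 12's weekday year by year (advancing +1, or +2 across a Feb 29):
  2150: Thu  2151: Fri (+1) ✓  2152: Sun (+2)  2153: Mon (+1)  2154: Tue (+1)
  2155: Wed (+1)  2156: Fri (+2) ✓  2157: Sat (+1)  2158: Sun (+1)  2159: Mon (+1)
  2160: Wed (+2)  2161: Thu (+1)  2162: Fri (+1) ✓  2163: Sat (+1)  … (38 more years) …
  2202: Fri (+1) ✓  2203: Sat (+1)  2204: Mon (+2)  2205: Tue (+1)  2206: Wed (+1)
  2207: Thu (+1)  2208: Sat (+2)  2209: Sun (+1)  2210: Mon (+1)  2211: Tue (+1)
  2212: Thu (+2)  2213: Fri (+1) ✓  2214: Sat (+1)  2215: Sun (+1)
Friday years: 2151, 2156, 2162, 2173, 2179, 2184, 2190, 2202, 2213 — 9 in total.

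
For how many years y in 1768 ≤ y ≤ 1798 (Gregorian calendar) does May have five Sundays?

13

May has 31 days; it has five Sundays when Sunday falls among the first (month-length − 28) days — i.e. when May 1 is one of Sunday/Saturday/Friday.
May 1 by year: 1768:Sun✓ 1769:Mon 1770:Tue 1771:Wed 1772:Fri✓ 1773:Sat✓ 1774:Sun✓ 1775:Mon 1776:Wed 1777:Thu 1778:Fri✓ 1779:Sat✓ 1780:Mon 1781:Tue 1782:Wed 1783:Thu 1784:Sat✓ 1785:Sun✓ 1786:Mon 1787:Tue 1788:Thu 1789:Fri✓ 1790:Sat✓ 1791:Sun✓ 1792:Tue 1793:Wed 1794:Thu 1795:Fri✓ 1796:Sun✓ 1797:Mon 1798:Tue
Years with five Sundays: 1768, 1772, 1773, 1774, 1778, 1779, 1784, 1785, 1789, 1790, 1791, 1795, 1796 → 13.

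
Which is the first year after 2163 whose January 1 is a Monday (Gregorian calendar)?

2170

Jan 1 advances by 2 weekdays after a leap year and by 1 after a common year.
2163: Jan 1 is Saturday.
2164: Sunday (leap)
2165: Tuesday
2166: Wednesday
2167: Thursday
2168: Friday (leap)
2169: Sunday
2170: Monday
2170 begins on a Monday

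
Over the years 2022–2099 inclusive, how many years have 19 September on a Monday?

11

Track 19 September's weekday year by year (advancing +1, or +2 across a Feb 29):
  2022: Mon ✓  2023: Tue (+1)  2024: Thu (+2)  2025: Fri (+1)  2026: Sat (+1)
  2027: Sun (+1)  2028: Tue (+2)  2029: Wed (+1)  2030: Thu (+1)  2031: Fri (+1)
  2032: Sun (+2)  2033: Mon (+1) ✓  2034: Tue (+1)  2035: Wed (+1)  … (50 more years) …
  2086: Thu (+1)  2087: Fri (+1)  2088: Sun (+2)  2089: Mon (+1) ✓  2090: Tue (+1)
  2091: Wed (+1)  2092: Fri (+2)  2093: Sat (+1)  2094: Sun (+1)  2095: Mon (+1) ✓
  2096: Wed (+2)  2097: Thu (+1)  2098: Fri (+1)  2099: Sat (+1)
Monday years: 2022, 2033, 2039, 2044, 2050, 2061, 2067, 2072, 2078, 2089, 2095 — 11 in total.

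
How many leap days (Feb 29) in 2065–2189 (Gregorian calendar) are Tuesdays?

Leap years in 2065–2189: 30 of them.
Feb 29 weekday advances by 5 (mod 7) from one leap year to the next four years later (or differs when a century non-leap intervenes).
Leap-day weekdays: 2068:Wed 2072:Mon 2076:Sat 2080:Thu 2084:Tue✓ 2088:Sun 2092:Fri 2096:Wed 2104:Fri 2108:Wed 2112:Mon 2116:Sat 2120:Thu …(4 more)… 2140:Mon 2144:Sat 2148:Thu 2152:Tue✓ 2156:Sun 2160:Fri 2164:Wed 2168:Mon 2172:Sat 2176:Thu 2180:Tue✓ 2184:Sun 2188:Fri
Tuesday: 2084, 2124, 2152, 2180 → 4.

4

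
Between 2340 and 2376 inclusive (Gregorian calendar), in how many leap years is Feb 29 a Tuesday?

2

Leap years in 2340–2376: 10 of them.
Feb 29 weekday advances by 5 (mod 7) from one leap year to the next four years later (or differs when a century non-leap intervenes).
Leap-day weekdays: 2340:Thu 2344:Tue✓ 2348:Sun 2352:Fri 2356:Wed 2360:Mon 2364:Sat 2368:Thu 2372:Tue✓ 2376:Sun
Tuesday: 2344, 2372 → 2.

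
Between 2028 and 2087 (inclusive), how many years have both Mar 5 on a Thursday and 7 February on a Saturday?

6

Check each year's weekday for Mar 5 and 7 February:
  2028: Sun/Mon  2029: Mon/Wed  2030: Tue/Thu  2031: Wed/Fri  2032: Fri/Sat  2033: Sat/Mon  2034: Sun/Tue  2035: Mon/Wed  2036: Wed/Thu  2037: Thu/Sat ✓  2038: Fri/Sun  2039: Sat/Mon  2040: Mon/Tue  2041: Tue/Thu  …(32 more)…  2074: Mon/Wed  2075: Tue/Thu  2076: Thu/Fri  2077: Fri/Sun  2078: Sat/Mon  2079: Sun/Tue  2080: Tue/Wed  2081: Wed/Fri  2082: Thu/Sat ✓  2083: Fri/Sun  2084: Sun/Mon  2085: Mon/Wed  2086: Tue/Thu  2087: Wed/Fri
Both conditions hold in: 2037, 2043, 2054, 2065, 2071, 2082 — 6.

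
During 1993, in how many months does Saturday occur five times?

A month of length L has five Saturdays iff its first Saturday is on day ≤ L−28 (so day 1–3 in a 31-day month, 1–2 in a 30-day month, day 1 in a leap February).
Checking each month of 1993: Jan starts Fri (31d) ✓; Feb starts Mon (28d); Mar starts Mon (31d); Apr starts Thu (30d); May starts Sat (31d) ✓; Jun starts Tue (30d); Jul starts Thu (31d) ✓; Aug starts Sun (31d); Sep starts Wed (30d); Oct starts Fri (31d) ✓; Nov starts Mon (30d); Dec starts Wed (31d).
Five-Saturday months: January, May, July, October → 4.

4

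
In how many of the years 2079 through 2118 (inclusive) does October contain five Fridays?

18

October has 31 days; it has five Fridays when Friday falls among the first (month-length − 28) days — i.e. when October 1 is one of Friday/Thursday/Wednesday.
October 1 by year: 2079:Sun 2080:Tue 2081:Wed✓ 2082:Thu✓ 2083:Fri✓ 2084:Sun 2085:Mon 2086:Tue 2087:Wed✓ 2088:Fri✓ 2089:Sat 2090:Sun 2091:Mon 2092:Wed✓ 2093:Thu✓ …(10 more)… 2104:Wed✓ 2105:Thu✓ 2106:Fri✓ 2107:Sat 2108:Mon 2109:Tue 2110:Wed✓ 2111:Thu✓ 2112:Sat 2113:Sun 2114:Mon 2115:Tue 2116:Thu✓ 2117:Fri✓ 2118:Sat
Years with five Fridays: 2081, 2082, 2083, 2087, 2088, 2092, 2093, 2094, 2098, 2099, 2100, 2104, 2105, 2106, 2110, 2111, 2116, 2117 → 18.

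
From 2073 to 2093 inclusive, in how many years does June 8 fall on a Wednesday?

Track June 8's weekday year by year (advancing +1, or +2 across a Feb 29):
  2073: Thu  2074: Fri (+1)  2075: Sat (+1)  2076: Mon (+2)  2077: Tue (+1)
  2078: Wed (+1) ✓  2079: Thu (+1)  2080: Sat (+2)  2081: Sun (+1)  2082: Mon (+1)
  2083: Tue (+1)  2084: Thu (+2)  2085: Fri (+1)  2086: Sat (+1)  2087: Sun (+1)
  2088: Tue (+2)  2089: Wed (+1) ✓  2090: Thu (+1)  2091: Fri (+1)  2092: Sun (+2)
  2093: Mon (+1)
Wednesday years: 2078, 2089 — 2 in total.

2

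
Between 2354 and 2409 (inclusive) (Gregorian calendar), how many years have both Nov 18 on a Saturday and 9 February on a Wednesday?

2

Check each year's weekday for Nov 18 and 9 February:
  2354: Thu/Tue  2355: Fri/Wed  2356: Sun/Thu  2357: Mon/Sat  2358: Tue/Sun  2359: Wed/Mon  2360: Fri/Tue  2361: Sat/Thu  2362: Sun/Fri  2363: Mon/Sat  2364: Wed/Sun  2365: Thu/Tue  2366: Fri/Wed  2367: Sat/Thu  …(28 more)…  2396: Mon/Fri  2397: Tue/Sun  2398: Wed/Mon  2399: Thu/Tue  2400: Sat/Wed ✓  2401: Sun/Fri  2402: Mon/Sat  2403: Tue/Sun  2404: Thu/Mon  2405: Fri/Wed  2406: Sat/Thu  2407: Sun/Fri  2408: Tue/Sat  2409: Wed/Mon
Both conditions hold in: 2372, 2400 — 2.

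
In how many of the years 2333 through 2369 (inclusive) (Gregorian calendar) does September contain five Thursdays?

10

September has 30 days; it has five Thursdays when Thursday falls among the first (month-length − 28) days — i.e. when September 1 is one of Thursday/Wednesday.
September 1 by year: 2333:Fri 2334:Sat 2335:Sun 2336:Tue 2337:Wed✓ 2338:Thu✓ 2339:Fri 2340:Sun 2341:Mon 2342:Tue 2343:Wed✓ 2344:Fri 2345:Sat 2346:Sun 2347:Mon …(7 more)… 2355:Thu✓ 2356:Sat 2357:Sun 2358:Mon 2359:Tue 2360:Thu✓ 2361:Fri 2362:Sat 2363:Sun 2364:Tue 2365:Wed✓ 2366:Thu✓ 2367:Fri 2368:Sun 2369:Mon
Years with five Thursdays: 2337, 2338, 2343, 2348, 2349, 2354, 2355, 2360, 2365, 2366 → 10.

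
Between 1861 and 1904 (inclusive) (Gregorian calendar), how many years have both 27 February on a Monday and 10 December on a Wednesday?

0

Check each year's weekday for 27 February and 10 December:
  1861: Wed/Tue  1862: Thu/Wed  1863: Fri/Thu  1864: Sat/Sat  1865: Mon/Sun  1866: Tue/Mon  1867: Wed/Tue  1868: Thu/Thu  1869: Sat/Fri  1870: Sun/Sat  1871: Mon/Sun  1872: Tue/Tue  1873: Thu/Wed  1874: Fri/Thu  …(16 more)…  1891: Fri/Thu  1892: Sat/Sat  1893: Mon/Sun  1894: Tue/Mon  1895: Wed/Tue  1896: Thu/Thu  1897: Sat/Fri  1898: Sun/Sat  1899: Mon/Sun  1900: Tue/Mon  1901: Wed/Tue  1902: Thu/Wed  1903: Fri/Thu  1904: Sat/Sat
Both conditions hold in: no year — 0.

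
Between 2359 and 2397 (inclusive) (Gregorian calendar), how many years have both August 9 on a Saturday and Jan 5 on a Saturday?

Check each year's weekday for August 9 and Jan 5:
  2359: Sun/Mon  2360: Tue/Tue  2361: Wed/Thu  2362: Thu/Fri  2363: Fri/Sat  2364: Sun/Sun  2365: Mon/Tue  2366: Tue/Wed  2367: Wed/Thu  2368: Fri/Fri  2369: Sat/Sun  2370: Sun/Mon  2371: Mon/Tue  2372: Wed/Wed  …(11 more)…  2384: Thu/Thu  2385: Fri/Sat  2386: Sat/Sun  2387: Sun/Mon  2388: Tue/Tue  2389: Wed/Thu  2390: Thu/Fri  2391: Fri/Sat  2392: Sun/Sun  2393: Mon/Tue  2394: Tue/Wed  2395: Wed/Thu  2396: Fri/Fri  2397: Sat/Sun
Both conditions hold in: 2380 — 1.

1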